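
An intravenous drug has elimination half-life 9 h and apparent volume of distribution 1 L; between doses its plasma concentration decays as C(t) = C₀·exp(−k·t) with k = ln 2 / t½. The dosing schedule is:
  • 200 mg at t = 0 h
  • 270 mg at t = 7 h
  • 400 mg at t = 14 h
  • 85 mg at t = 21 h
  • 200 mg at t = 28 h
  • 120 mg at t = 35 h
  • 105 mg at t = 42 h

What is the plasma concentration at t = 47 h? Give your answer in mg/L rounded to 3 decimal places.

k = ln 2 / 9 = 0.07702 per h
Dose 1 (200 mg at t=0 h): 200·exp(−0.07702·47) = 5.358 mg/L
Dose 2 (270 mg at t=7 h): 270·exp(−0.07702·40) = 12.401 mg/L
Dose 3 (400 mg at t=14 h): 400·exp(−0.07702·33) = 31.498 mg/L
Dose 4 (85 mg at t=21 h): 85·exp(−0.07702·26) = 11.476 mg/L
Dose 5 (200 mg at t=28 h): 200·exp(−0.07702·19) = 46.294 mg/L
Dose 6 (120 mg at t=35 h): 120·exp(−0.07702·12) = 47.622 mg/L
Dose 7 (105 mg at t=42 h): 105·exp(−0.07702·5) = 71.441 mg/L
C(47) = 5.358 + 12.401 + 31.498 + 11.476 + 46.294 + 47.622 + 71.441 = 226.090 mg/L

226.090 mg/L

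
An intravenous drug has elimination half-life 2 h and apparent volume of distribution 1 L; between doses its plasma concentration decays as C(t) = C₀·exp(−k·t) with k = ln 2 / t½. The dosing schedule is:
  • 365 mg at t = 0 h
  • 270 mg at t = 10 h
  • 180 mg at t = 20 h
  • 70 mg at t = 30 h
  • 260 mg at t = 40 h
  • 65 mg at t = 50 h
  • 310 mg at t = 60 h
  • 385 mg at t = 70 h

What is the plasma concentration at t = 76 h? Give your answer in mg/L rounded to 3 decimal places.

k = ln 2 / 2 = 0.34657 per h
Dose 1 (365 mg at t=0 h): 365·exp(−0.34657·76) = 0.000 mg/L
Dose 2 (270 mg at t=10 h): 270·exp(−0.34657·66) = 0.000 mg/L
Dose 3 (180 mg at t=20 h): 180·exp(−0.34657·56) = 0.000 mg/L
Dose 4 (70 mg at t=30 h): 70·exp(−0.34657·46) = 0.000 mg/L
Dose 5 (260 mg at t=40 h): 260·exp(−0.34657·36) = 0.001 mg/L
Dose 6 (65 mg at t=50 h): 65·exp(−0.34657·26) = 0.008 mg/L
Dose 7 (310 mg at t=60 h): 310·exp(−0.34657·16) = 1.211 mg/L
Dose 8 (385 mg at t=70 h): 385·exp(−0.34657·6) = 48.125 mg/L
C(76) = 0.000 + 0.000 + 0.000 + 0.000 + 0.001 + 0.008 + 1.211 + 48.125 = 49.345 mg/L

49.345 mg/L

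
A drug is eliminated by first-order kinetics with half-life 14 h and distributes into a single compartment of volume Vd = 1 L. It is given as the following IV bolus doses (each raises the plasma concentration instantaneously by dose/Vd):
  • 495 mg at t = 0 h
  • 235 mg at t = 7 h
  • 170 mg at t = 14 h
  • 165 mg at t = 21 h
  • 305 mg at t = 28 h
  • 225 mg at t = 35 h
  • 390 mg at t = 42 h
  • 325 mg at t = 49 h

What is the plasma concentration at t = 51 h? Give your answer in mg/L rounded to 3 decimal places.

874.508 mg/L

k = ln 2 / 14 = 0.04951 per h
Dose 1 (495 mg at t=0 h): 495·exp(−0.04951·51) = 39.627 mg/L
Dose 2 (235 mg at t=7 h): 235·exp(−0.04951·44) = 26.606 mg/L
Dose 3 (170 mg at t=14 h): 170·exp(−0.04951·37) = 27.219 mg/L
Dose 4 (165 mg at t=21 h): 165·exp(−0.04951·30) = 37.361 mg/L
Dose 5 (305 mg at t=28 h): 305·exp(−0.04951·23) = 97.668 mg/L
Dose 6 (225 mg at t=35 h): 225·exp(−0.04951·16) = 101.894 mg/L
Dose 7 (390 mg at t=42 h): 390·exp(−0.04951·9) = 249.773 mg/L
Dose 8 (325 mg at t=49 h): 325·exp(−0.04951·2) = 294.360 mg/L
C(51) = 39.627 + 26.606 + 27.219 + 37.361 + 97.668 + 101.894 + 249.773 + 294.360 = 874.508 mg/L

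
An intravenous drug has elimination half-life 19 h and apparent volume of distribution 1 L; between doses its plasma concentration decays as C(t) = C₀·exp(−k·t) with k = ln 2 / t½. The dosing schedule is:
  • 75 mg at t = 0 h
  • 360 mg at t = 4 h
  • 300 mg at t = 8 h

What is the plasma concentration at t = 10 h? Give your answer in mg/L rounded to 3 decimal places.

k = ln 2 / 19 = 0.03648 per h
Dose 1 (75 mg at t=0 h): 75·exp(−0.03648·10) = 52.074 mg/L
Dose 2 (360 mg at t=4 h): 360·exp(−0.03648·6) = 289.228 mg/L
Dose 3 (300 mg at t=8 h): 300·exp(−0.03648·2) = 278.891 mg/L
C(10) = 52.074 + 289.228 + 278.891 = 620.193 mg/L

620.193 mg/L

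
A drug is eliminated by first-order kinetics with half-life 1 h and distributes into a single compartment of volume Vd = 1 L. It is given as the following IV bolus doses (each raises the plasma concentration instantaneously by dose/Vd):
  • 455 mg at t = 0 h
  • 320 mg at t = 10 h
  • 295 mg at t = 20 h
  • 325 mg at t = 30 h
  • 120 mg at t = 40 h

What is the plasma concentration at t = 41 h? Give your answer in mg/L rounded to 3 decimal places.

60.159 mg/L

k = ln 2 / 1 = 0.69315 per h
Dose 1 (455 mg at t=0 h): 455·exp(−0.69315·41) = 0.000 mg/L
Dose 2 (320 mg at t=10 h): 320·exp(−0.69315·31) = 0.000 mg/L
Dose 3 (295 mg at t=20 h): 295·exp(−0.69315·21) = 0.000 mg/L
Dose 4 (325 mg at t=30 h): 325·exp(−0.69315·11) = 0.159 mg/L
Dose 5 (120 mg at t=40 h): 120·exp(−0.69315·1) = 60.000 mg/L
C(41) = 0.000 + 0.000 + 0.000 + 0.159 + 60.000 = 60.159 mg/L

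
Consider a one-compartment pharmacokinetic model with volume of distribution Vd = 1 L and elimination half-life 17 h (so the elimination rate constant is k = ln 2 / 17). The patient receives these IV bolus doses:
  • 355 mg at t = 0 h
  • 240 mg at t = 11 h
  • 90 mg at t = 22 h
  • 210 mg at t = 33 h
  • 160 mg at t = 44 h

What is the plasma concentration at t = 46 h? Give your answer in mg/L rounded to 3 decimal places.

416.910 mg/L

k = ln 2 / 17 = 0.04077 per h
Dose 1 (355 mg at t=0 h): 355·exp(−0.04077·46) = 54.410 mg/L
Dose 2 (240 mg at t=11 h): 240·exp(−0.04077·35) = 57.603 mg/L
Dose 3 (90 mg at t=22 h): 90·exp(−0.04077·24) = 33.827 mg/L
Dose 4 (210 mg at t=33 h): 210·exp(−0.04077·13) = 123.600 mg/L
Dose 5 (160 mg at t=44 h): 160·exp(−0.04077·2) = 147.470 mg/L
C(46) = 54.410 + 57.603 + 33.827 + 123.600 + 147.470 = 416.910 mg/L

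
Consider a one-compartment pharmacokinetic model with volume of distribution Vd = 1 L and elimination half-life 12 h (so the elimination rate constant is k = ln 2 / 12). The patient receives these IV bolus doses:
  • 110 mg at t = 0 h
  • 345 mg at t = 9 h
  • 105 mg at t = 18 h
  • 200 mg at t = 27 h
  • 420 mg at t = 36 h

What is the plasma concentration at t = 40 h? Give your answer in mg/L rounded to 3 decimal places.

k = ln 2 / 12 = 0.05776 per h
Dose 1 (110 mg at t=0 h): 110·exp(−0.05776·40) = 10.913 mg/L
Dose 2 (345 mg at t=9 h): 345·exp(−0.05776·31) = 57.565 mg/L
Dose 3 (105 mg at t=18 h): 105·exp(−0.05776·22) = 29.465 mg/L
Dose 4 (200 mg at t=27 h): 200·exp(−0.05776·13) = 94.387 mg/L
Dose 5 (420 mg at t=36 h): 420·exp(−0.05776·4) = 333.354 mg/L
C(40) = 10.913 + 57.565 + 29.465 + 94.387 + 333.354 = 525.685 mg/L

525.685 mg/L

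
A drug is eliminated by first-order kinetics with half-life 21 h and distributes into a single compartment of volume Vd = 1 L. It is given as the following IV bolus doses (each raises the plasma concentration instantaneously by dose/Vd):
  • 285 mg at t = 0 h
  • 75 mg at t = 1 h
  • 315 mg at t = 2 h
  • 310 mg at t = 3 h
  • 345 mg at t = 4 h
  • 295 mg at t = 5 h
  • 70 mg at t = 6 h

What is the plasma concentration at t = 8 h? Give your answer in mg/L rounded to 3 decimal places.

1434.677 mg/L

k = ln 2 / 21 = 0.03301 per h
Dose 1 (285 mg at t=0 h): 285·exp(−0.03301·8) = 218.860 mg/L
Dose 2 (75 mg at t=1 h): 75·exp(−0.03301·7) = 59.528 mg/L
Dose 3 (315 mg at t=2 h): 315·exp(−0.03301·6) = 258.406 mg/L
Dose 4 (310 mg at t=3 h): 310·exp(−0.03301·5) = 262.838 mg/L
Dose 5 (345 mg at t=4 h): 345·exp(−0.03301·4) = 302.329 mg/L
Dose 6 (295 mg at t=5 h): 295·exp(−0.03301·3) = 267.188 mg/L
Dose 7 (70 mg at t=6 h): 70·exp(−0.03301·2) = 65.528 mg/L
C(8) = 218.860 + 59.528 + 258.406 + 262.838 + 302.329 + 267.188 + 65.528 = 1434.677 mg/L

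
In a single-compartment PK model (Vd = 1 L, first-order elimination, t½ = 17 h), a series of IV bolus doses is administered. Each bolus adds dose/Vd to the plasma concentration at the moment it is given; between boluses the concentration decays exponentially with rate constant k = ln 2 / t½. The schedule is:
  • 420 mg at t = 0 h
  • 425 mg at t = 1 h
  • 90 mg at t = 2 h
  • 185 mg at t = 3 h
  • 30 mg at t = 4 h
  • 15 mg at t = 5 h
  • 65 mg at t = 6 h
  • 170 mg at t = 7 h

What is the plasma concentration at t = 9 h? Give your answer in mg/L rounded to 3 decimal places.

k = ln 2 / 17 = 0.04077 per h
Dose 1 (420 mg at t=0 h): 420·exp(−0.04077·9) = 290.992 mg/L
Dose 2 (425 mg at t=1 h): 425·exp(−0.04077·8) = 306.710 mg/L
Dose 3 (90 mg at t=2 h): 90·exp(−0.04077·7) = 67.653 mg/L
Dose 4 (185 mg at t=3 h): 185·exp(−0.04077·6) = 144.852 mg/L
Dose 5 (30 mg at t=4 h): 30·exp(−0.04077·5) = 24.467 mg/L
Dose 6 (15 mg at t=5 h): 15·exp(−0.04077·4) = 12.743 mg/L
Dose 7 (65 mg at t=6 h): 65·exp(−0.04077·3) = 57.516 mg/L
Dose 8 (170 mg at t=7 h): 170·exp(−0.04077·2) = 156.687 mg/L
C(9) = 290.992 + 306.710 + 67.653 + 144.852 + 24.467 + 12.743 + 57.516 + 156.687 = 1061.621 mg/L

1061.621 mg/L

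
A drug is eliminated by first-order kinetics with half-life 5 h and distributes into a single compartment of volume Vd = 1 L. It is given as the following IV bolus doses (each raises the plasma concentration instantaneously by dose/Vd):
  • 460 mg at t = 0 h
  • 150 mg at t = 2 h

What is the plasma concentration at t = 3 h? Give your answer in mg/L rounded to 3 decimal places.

k = ln 2 / 5 = 0.13863 per h
Dose 1 (460 mg at t=0 h): 460·exp(−0.13863·3) = 303.487 mg/L
Dose 2 (150 mg at t=2 h): 150·exp(−0.13863·1) = 130.583 mg/L
C(3) = 303.487 + 130.583 = 434.069 mg/L

434.069 mg/L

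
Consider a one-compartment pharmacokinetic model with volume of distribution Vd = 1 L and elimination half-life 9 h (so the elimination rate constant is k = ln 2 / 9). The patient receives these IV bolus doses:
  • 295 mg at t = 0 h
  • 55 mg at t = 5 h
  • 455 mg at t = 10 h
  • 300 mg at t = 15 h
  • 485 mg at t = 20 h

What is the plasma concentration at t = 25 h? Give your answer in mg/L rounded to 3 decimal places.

k = ln 2 / 9 = 0.07702 per h
Dose 1 (295 mg at t=0 h): 295·exp(−0.07702·25) = 43.016 mg/L
Dose 2 (55 mg at t=5 h): 55·exp(−0.07702·20) = 11.787 mg/L
Dose 3 (455 mg at t=10 h): 455·exp(−0.07702·15) = 143.316 mg/L
Dose 4 (300 mg at t=15 h): 300·exp(−0.07702·10) = 138.881 mg/L
Dose 5 (485 mg at t=20 h): 485·exp(−0.07702·5) = 329.992 mg/L
C(25) = 43.016 + 11.787 + 143.316 + 138.881 + 329.992 = 666.992 mg/L

666.992 mg/L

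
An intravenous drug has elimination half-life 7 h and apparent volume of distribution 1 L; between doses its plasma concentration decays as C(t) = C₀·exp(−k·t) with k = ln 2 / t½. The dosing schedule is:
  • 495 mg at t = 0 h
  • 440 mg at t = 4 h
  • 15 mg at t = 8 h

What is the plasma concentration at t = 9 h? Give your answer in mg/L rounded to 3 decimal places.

484.802 mg/L

k = ln 2 / 7 = 0.09902 per h
Dose 1 (495 mg at t=0 h): 495·exp(−0.09902·9) = 203.033 mg/L
Dose 2 (440 mg at t=4 h): 440·exp(−0.09902·5) = 268.183 mg/L
Dose 3 (15 mg at t=8 h): 15·exp(−0.09902·1) = 13.586 mg/L
C(9) = 203.033 + 268.183 + 13.586 = 484.802 mg/L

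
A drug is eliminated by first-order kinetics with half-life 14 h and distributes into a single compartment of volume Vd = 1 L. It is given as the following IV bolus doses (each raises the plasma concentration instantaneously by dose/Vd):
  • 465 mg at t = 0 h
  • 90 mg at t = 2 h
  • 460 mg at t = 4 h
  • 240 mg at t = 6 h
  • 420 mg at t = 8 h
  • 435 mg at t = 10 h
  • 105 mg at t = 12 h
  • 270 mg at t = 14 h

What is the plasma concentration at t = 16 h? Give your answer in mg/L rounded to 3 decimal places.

1592.326 mg/L

k = ln 2 / 14 = 0.04951 per h
Dose 1 (465 mg at t=0 h): 465·exp(−0.04951·16) = 210.581 mg/L
Dose 2 (90 mg at t=2 h): 90·exp(−0.04951·14) = 45.000 mg/L
Dose 3 (460 mg at t=4 h): 460·exp(−0.04951·12) = 253.941 mg/L
Dose 4 (240 mg at t=6 h): 240·exp(−0.04951·10) = 146.282 mg/L
Dose 5 (420 mg at t=8 h): 420·exp(−0.04951·8) = 282.639 mg/L
Dose 6 (435 mg at t=10 h): 435·exp(−0.04951·6) = 323.204 mg/L
Dose 7 (105 mg at t=12 h): 105·exp(−0.04951·4) = 86.135 mg/L
Dose 8 (270 mg at t=14 h): 270·exp(−0.04951·2) = 244.545 mg/L
C(16) = 210.581 + 45.000 + 253.941 + 146.282 + 282.639 + 323.204 + 86.135 + 244.545 = 1592.326 mg/L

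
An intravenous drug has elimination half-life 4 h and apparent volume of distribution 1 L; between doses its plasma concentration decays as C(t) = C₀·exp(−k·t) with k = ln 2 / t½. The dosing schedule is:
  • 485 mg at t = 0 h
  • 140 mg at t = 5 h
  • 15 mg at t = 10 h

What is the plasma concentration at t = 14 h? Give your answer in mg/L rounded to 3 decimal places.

k = ln 2 / 4 = 0.17329 per h
Dose 1 (485 mg at t=0 h): 485·exp(−0.17329·14) = 42.868 mg/L
Dose 2 (140 mg at t=5 h): 140·exp(−0.17329·9) = 29.431 mg/L
Dose 3 (15 mg at t=10 h): 15·exp(−0.17329·4) = 7.500 mg/L
C(14) = 42.868 + 29.431 + 7.500 = 79.800 mg/L

79.800 mg/L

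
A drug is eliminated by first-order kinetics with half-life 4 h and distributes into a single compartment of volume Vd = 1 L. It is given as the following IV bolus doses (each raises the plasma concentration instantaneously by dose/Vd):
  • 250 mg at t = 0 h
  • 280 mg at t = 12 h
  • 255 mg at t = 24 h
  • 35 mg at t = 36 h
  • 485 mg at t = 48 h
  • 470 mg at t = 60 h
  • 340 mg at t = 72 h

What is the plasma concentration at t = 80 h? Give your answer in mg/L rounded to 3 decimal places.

k = ln 2 / 4 = 0.17329 per h
Dose 1 (250 mg at t=0 h): 250·exp(−0.17329·80) = 0.000 mg/L
Dose 2 (280 mg at t=12 h): 280·exp(−0.17329·68) = 0.002 mg/L
Dose 3 (255 mg at t=24 h): 255·exp(−0.17329·56) = 0.016 mg/L
Dose 4 (35 mg at t=36 h): 35·exp(−0.17329·44) = 0.017 mg/L
Dose 5 (485 mg at t=48 h): 485·exp(−0.17329·32) = 1.895 mg/L
Dose 6 (470 mg at t=60 h): 470·exp(−0.17329·20) = 14.688 mg/L
Dose 7 (340 mg at t=72 h): 340·exp(−0.17329·8) = 85.000 mg/L
C(80) = 0.000 + 0.002 + 0.016 + 0.017 + 1.895 + 14.688 + 85.000 = 101.617 mg/L

101.617 mg/L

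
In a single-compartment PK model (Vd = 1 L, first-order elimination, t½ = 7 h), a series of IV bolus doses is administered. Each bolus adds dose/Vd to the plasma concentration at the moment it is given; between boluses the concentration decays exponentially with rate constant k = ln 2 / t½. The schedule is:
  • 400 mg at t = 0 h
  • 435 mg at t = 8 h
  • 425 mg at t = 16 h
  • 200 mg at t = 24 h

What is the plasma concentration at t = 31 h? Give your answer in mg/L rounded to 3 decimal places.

k = ln 2 / 7 = 0.09902 per h
Dose 1 (400 mg at t=0 h): 400·exp(−0.09902·31) = 18.575 mg/L
Dose 2 (435 mg at t=8 h): 435·exp(−0.09902·23) = 44.606 mg/L
Dose 3 (425 mg at t=16 h): 425·exp(−0.09902·15) = 96.233 mg/L
Dose 4 (200 mg at t=24 h): 200·exp(−0.09902·7) = 100.000 mg/L
C(31) = 18.575 + 44.606 + 96.233 + 100.000 = 259.414 mg/L

259.414 mg/L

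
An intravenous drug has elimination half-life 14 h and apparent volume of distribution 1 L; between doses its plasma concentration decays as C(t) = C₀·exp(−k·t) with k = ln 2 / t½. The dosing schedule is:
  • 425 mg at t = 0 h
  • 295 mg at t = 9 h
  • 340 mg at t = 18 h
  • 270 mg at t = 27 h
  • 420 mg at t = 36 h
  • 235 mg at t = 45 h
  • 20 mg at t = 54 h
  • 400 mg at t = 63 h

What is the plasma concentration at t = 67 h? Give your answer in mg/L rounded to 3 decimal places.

k = ln 2 / 14 = 0.04951 per h
Dose 1 (425 mg at t=0 h): 425·exp(−0.04951·67) = 15.408 mg/L
Dose 2 (295 mg at t=9 h): 295·exp(−0.04951·58) = 16.699 mg/L
Dose 3 (340 mg at t=18 h): 340·exp(−0.04951·49) = 30.052 mg/L
Dose 4 (270 mg at t=27 h): 270·exp(−0.04951·40) = 37.263 mg/L
Dose 5 (420 mg at t=36 h): 420·exp(−0.04951·31) = 90.507 mg/L
Dose 6 (235 mg at t=45 h): 235·exp(−0.04951·22) = 79.072 mg/L
Dose 7 (20 mg at t=54 h): 20·exp(−0.04951·13) = 10.508 mg/L
Dose 8 (400 mg at t=63 h): 400·exp(−0.04951·4) = 328.134 mg/L
C(67) = 15.408 + 16.699 + 30.052 + 37.263 + 90.507 + 79.072 + 10.508 + 328.134 = 607.643 mg/L

607.643 mg/L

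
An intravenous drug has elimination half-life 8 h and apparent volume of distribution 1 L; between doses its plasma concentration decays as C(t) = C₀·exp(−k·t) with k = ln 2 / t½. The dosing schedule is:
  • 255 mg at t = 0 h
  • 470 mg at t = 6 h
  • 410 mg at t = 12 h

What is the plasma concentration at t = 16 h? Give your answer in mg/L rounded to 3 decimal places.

k = ln 2 / 8 = 0.08664 per h
Dose 1 (255 mg at t=0 h): 255·exp(−0.08664·16) = 63.750 mg/L
Dose 2 (470 mg at t=6 h): 470·exp(−0.08664·10) = 197.611 mg/L
Dose 3 (410 mg at t=12 h): 410·exp(−0.08664·4) = 289.914 mg/L
C(16) = 63.750 + 197.611 + 289.914 = 551.274 mg/L

551.274 mg/L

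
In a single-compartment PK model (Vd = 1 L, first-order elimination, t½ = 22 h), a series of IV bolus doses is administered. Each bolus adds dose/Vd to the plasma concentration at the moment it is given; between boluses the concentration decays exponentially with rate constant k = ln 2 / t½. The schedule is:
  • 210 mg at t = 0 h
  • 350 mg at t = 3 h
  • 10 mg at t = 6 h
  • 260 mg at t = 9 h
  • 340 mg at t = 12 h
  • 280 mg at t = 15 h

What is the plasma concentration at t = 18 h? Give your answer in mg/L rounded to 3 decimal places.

k = ln 2 / 22 = 0.03151 per h
Dose 1 (210 mg at t=0 h): 210·exp(−0.03151·18) = 119.103 mg/L
Dose 2 (350 mg at t=3 h): 350·exp(−0.03151·15) = 218.183 mg/L
Dose 3 (10 mg at t=6 h): 10·exp(−0.03151·12) = 6.852 mg/L
Dose 4 (260 mg at t=9 h): 260·exp(−0.03151·9) = 195.805 mg/L
Dose 5 (340 mg at t=12 h): 340·exp(−0.03151·6) = 281.436 mg/L
Dose 6 (280 mg at t=15 h): 280·exp(−0.03151·3) = 254.747 mg/L
C(18) = 119.103 + 218.183 + 6.852 + 195.805 + 281.436 + 254.747 = 1076.125 mg/L

1076.125 mg/L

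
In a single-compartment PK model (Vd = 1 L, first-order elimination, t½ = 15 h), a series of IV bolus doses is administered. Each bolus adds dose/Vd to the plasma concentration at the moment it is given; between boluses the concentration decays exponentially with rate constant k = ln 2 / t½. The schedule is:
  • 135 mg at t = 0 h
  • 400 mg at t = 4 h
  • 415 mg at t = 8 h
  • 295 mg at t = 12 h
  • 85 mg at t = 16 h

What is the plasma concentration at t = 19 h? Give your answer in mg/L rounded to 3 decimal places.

k = ln 2 / 15 = 0.04621 per h
Dose 1 (135 mg at t=0 h): 135·exp(−0.04621·19) = 56.109 mg/L
Dose 2 (400 mg at t=4 h): 400·exp(−0.04621·15) = 200.000 mg/L
Dose 3 (415 mg at t=8 h): 415·exp(−0.04621·11) = 249.628 mg/L
Dose 4 (295 mg at t=12 h): 295·exp(−0.04621·7) = 213.472 mg/L
Dose 5 (85 mg at t=16 h): 85·exp(−0.04621·3) = 73.997 mg/L
C(19) = 56.109 + 200.000 + 249.628 + 213.472 + 73.997 = 793.205 mg/L

793.205 mg/L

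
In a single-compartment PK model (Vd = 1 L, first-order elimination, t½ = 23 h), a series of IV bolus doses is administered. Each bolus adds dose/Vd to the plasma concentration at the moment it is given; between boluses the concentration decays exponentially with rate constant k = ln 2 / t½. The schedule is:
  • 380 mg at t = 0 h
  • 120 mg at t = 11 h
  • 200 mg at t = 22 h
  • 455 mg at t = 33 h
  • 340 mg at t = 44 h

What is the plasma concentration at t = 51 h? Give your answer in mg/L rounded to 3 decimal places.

k = ln 2 / 23 = 0.03014 per h
Dose 1 (380 mg at t=0 h): 380·exp(−0.03014·51) = 81.711 mg/L
Dose 2 (120 mg at t=11 h): 120·exp(−0.03014·40) = 35.946 mg/L
Dose 3 (200 mg at t=22 h): 200·exp(−0.03014·29) = 83.458 mg/L
Dose 4 (455 mg at t=33 h): 455·exp(−0.03014·18) = 264.498 mg/L
Dose 5 (340 mg at t=44 h): 340·exp(−0.03014·7) = 275.335 mg/L
C(51) = 81.711 + 35.946 + 83.458 + 264.498 + 275.335 = 740.949 mg/L

740.949 mg/L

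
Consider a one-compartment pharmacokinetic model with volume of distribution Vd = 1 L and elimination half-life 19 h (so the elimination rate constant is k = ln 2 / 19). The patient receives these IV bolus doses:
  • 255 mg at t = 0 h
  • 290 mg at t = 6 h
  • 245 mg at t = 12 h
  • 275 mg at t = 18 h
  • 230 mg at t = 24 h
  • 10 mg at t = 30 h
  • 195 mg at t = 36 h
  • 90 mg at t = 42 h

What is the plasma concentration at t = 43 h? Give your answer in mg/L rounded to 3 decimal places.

676.905 mg/L

k = ln 2 / 19 = 0.03648 per h
Dose 1 (255 mg at t=0 h): 255·exp(−0.03648·43) = 53.120 mg/L
Dose 2 (290 mg at t=6 h): 290·exp(−0.03648·37) = 75.194 mg/L
Dose 3 (245 mg at t=12 h): 245·exp(−0.03648·31) = 79.070 mg/L
Dose 4 (275 mg at t=18 h): 275·exp(−0.03648·25) = 110.469 mg/L
Dose 5 (230 mg at t=24 h): 230·exp(−0.03648·19) = 115.000 mg/L
Dose 6 (10 mg at t=30 h): 10·exp(−0.03648·13) = 6.223 mg/L
Dose 7 (195 mg at t=36 h): 195·exp(−0.03648·7) = 151.053 mg/L
Dose 8 (90 mg at t=42 h): 90·exp(−0.03648·1) = 86.776 mg/L
C(43) = 53.120 + 75.194 + 79.070 + 110.469 + 115.000 + 6.223 + 151.053 + 86.776 = 676.905 mg/L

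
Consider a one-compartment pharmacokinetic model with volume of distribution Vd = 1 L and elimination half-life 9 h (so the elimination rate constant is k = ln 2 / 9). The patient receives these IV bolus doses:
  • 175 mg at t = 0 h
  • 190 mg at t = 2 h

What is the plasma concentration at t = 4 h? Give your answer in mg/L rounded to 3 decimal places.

291.478 mg/L

k = ln 2 / 9 = 0.07702 per h
Dose 1 (175 mg at t=0 h): 175·exp(−0.07702·4) = 128.602 mg/L
Dose 2 (190 mg at t=2 h): 190·exp(−0.07702·2) = 162.876 mg/L
C(4) = 128.602 + 162.876 = 291.478 mg/L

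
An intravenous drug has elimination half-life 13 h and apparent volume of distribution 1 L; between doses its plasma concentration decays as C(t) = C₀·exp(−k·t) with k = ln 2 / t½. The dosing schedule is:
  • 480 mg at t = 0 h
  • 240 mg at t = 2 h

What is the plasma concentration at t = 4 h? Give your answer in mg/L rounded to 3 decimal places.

k = ln 2 / 13 = 0.05332 per h
Dose 1 (480 mg at t=0 h): 480·exp(−0.05332·4) = 387.808 mg/L
Dose 2 (240 mg at t=2 h): 240·exp(−0.05332·2) = 215.724 mg/L
C(4) = 387.808 + 215.724 = 603.532 mg/L

603.532 mg/L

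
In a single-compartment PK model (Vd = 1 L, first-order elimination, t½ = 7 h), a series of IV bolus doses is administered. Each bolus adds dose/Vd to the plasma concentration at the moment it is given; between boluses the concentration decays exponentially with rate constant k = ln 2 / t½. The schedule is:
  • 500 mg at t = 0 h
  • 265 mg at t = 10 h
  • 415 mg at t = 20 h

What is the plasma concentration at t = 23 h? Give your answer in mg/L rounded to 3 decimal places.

k = ln 2 / 7 = 0.09902 per h
Dose 1 (500 mg at t=0 h): 500·exp(−0.09902·23) = 51.271 mg/L
Dose 2 (265 mg at t=10 h): 265·exp(−0.09902·13) = 73.146 mg/L
Dose 3 (415 mg at t=20 h): 415·exp(−0.09902·3) = 308.344 mg/L
C(23) = 51.271 + 73.146 + 308.344 = 432.761 mg/L

432.761 mg/L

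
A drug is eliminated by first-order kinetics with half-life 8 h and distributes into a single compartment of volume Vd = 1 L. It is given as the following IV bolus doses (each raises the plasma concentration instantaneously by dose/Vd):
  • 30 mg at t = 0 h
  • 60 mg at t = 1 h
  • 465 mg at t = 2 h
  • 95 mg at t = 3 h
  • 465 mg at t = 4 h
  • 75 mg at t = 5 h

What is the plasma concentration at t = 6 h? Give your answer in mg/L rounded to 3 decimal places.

918.595 mg/L

k = ln 2 / 8 = 0.08664 per h
Dose 1 (30 mg at t=0 h): 30·exp(−0.08664·6) = 17.838 mg/L
Dose 2 (60 mg at t=1 h): 60·exp(−0.08664·5) = 38.905 mg/L
Dose 3 (465 mg at t=2 h): 465·exp(−0.08664·4) = 328.805 mg/L
Dose 4 (95 mg at t=3 h): 95·exp(−0.08664·3) = 73.255 mg/L
Dose 5 (465 mg at t=4 h): 465·exp(−0.08664·2) = 391.017 mg/L
Dose 6 (75 mg at t=5 h): 75·exp(−0.08664·1) = 68.775 mg/L
C(6) = 17.838 + 38.905 + 328.805 + 73.255 + 391.017 + 68.775 = 918.595 mg/L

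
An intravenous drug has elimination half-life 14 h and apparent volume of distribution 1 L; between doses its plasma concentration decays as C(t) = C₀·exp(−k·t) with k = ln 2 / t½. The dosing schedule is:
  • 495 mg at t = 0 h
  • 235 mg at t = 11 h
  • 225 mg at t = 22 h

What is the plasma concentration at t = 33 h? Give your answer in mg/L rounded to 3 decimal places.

306.199 mg/L

k = ln 2 / 14 = 0.04951 per h
Dose 1 (495 mg at t=0 h): 495·exp(−0.04951·33) = 96.613 mg/L
Dose 2 (235 mg at t=11 h): 235·exp(−0.04951·22) = 79.072 mg/L
Dose 3 (225 mg at t=22 h): 225·exp(−0.04951·11) = 130.515 mg/L
C(33) = 96.613 + 79.072 + 130.515 = 306.199 mg/L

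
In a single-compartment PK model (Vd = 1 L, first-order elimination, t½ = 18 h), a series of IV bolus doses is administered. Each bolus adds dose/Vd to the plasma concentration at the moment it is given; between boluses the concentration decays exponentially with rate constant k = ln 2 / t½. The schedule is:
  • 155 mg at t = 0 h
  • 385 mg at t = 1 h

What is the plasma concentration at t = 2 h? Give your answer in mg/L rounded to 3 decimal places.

k = ln 2 / 18 = 0.03851 per h
Dose 1 (155 mg at t=0 h): 155·exp(−0.03851·2) = 143.511 mg/L
Dose 2 (385 mg at t=1 h): 385·exp(−0.03851·1) = 370.456 mg/L
C(2) = 143.511 + 370.456 = 513.967 mg/L

513.967 mg/L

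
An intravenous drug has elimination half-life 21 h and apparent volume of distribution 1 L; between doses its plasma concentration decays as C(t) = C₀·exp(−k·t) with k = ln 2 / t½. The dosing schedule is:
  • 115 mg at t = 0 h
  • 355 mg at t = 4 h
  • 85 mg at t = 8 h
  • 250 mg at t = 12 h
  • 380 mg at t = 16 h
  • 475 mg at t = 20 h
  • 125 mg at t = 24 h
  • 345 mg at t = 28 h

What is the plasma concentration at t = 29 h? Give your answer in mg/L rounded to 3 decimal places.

k = ln 2 / 21 = 0.03301 per h
Dose 1 (115 mg at t=0 h): 115·exp(−0.03301·29) = 44.156 mg/L
Dose 2 (355 mg at t=4 h): 355·exp(−0.03301·25) = 155.546 mg/L
Dose 3 (85 mg at t=8 h): 85·exp(−0.03301·21) = 42.500 mg/L
Dose 4 (250 mg at t=12 h): 250·exp(−0.03301·17) = 142.643 mg/L
Dose 5 (380 mg at t=16 h): 380·exp(−0.03301·13) = 247.418 mg/L
Dose 6 (475 mg at t=20 h): 475·exp(−0.03301·9) = 352.924 mg/L
Dose 7 (125 mg at t=24 h): 125·exp(−0.03301·5) = 105.983 mg/L
Dose 8 (345 mg at t=28 h): 345·exp(−0.03301·1) = 333.798 mg/L
C(29) = 44.156 + 155.546 + 42.500 + 142.643 + 247.418 + 352.924 + 105.983 + 333.798 = 1424.968 mg/L

1424.968 mg/L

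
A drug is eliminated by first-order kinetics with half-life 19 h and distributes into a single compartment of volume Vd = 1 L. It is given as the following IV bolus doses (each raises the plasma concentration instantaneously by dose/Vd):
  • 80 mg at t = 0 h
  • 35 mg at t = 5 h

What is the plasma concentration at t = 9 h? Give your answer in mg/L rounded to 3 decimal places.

87.858 mg/L

k = ln 2 / 19 = 0.03648 per h
Dose 1 (80 mg at t=0 h): 80·exp(−0.03648·9) = 57.610 mg/L
Dose 2 (35 mg at t=5 h): 35·exp(−0.03648·4) = 30.248 mg/L
C(9) = 57.610 + 30.248 = 87.858 mg/L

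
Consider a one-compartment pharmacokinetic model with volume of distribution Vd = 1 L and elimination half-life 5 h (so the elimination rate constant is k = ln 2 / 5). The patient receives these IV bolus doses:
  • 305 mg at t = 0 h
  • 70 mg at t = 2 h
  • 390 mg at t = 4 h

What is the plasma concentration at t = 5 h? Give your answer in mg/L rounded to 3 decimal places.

k = ln 2 / 5 = 0.13863 per h
Dose 1 (305 mg at t=0 h): 305·exp(−0.13863·5) = 152.500 mg/L
Dose 2 (70 mg at t=2 h): 70·exp(−0.13863·3) = 46.183 mg/L
Dose 3 (390 mg at t=4 h): 390·exp(−0.13863·1) = 339.515 mg/L
C(5) = 152.500 + 46.183 + 339.515 = 538.197 mg/L

538.197 mg/L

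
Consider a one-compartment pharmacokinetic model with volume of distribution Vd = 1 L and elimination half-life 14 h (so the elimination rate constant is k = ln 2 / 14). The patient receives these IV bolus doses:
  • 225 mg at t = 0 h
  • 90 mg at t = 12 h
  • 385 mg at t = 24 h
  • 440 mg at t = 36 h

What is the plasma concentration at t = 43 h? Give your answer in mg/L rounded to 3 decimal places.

k = ln 2 / 14 = 0.04951 per h
Dose 1 (225 mg at t=0 h): 225·exp(−0.04951·43) = 26.766 mg/L
Dose 2 (90 mg at t=12 h): 90·exp(−0.04951·31) = 19.394 mg/L
Dose 3 (385 mg at t=24 h): 385·exp(−0.04951·19) = 150.287 mg/L
Dose 4 (440 mg at t=36 h): 440·exp(−0.04951·7) = 311.127 mg/L
C(43) = 26.766 + 19.394 + 150.287 + 311.127 = 507.574 mg/L

507.574 mg/L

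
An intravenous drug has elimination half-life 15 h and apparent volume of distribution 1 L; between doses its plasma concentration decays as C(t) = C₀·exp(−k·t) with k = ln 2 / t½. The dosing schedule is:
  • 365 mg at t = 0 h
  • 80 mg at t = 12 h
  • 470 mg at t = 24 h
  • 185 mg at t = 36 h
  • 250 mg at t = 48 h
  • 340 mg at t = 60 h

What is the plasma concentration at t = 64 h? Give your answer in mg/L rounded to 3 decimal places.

k = ln 2 / 15 = 0.04621 per h
Dose 1 (365 mg at t=0 h): 365·exp(−0.04621·64) = 18.963 mg/L
Dose 2 (80 mg at t=12 h): 80·exp(−0.04621·52) = 7.236 mg/L
Dose 3 (470 mg at t=24 h): 470·exp(−0.04621·40) = 74.020 mg/L
Dose 4 (185 mg at t=36 h): 185·exp(−0.04621·28) = 50.728 mg/L
Dose 5 (250 mg at t=48 h): 250·exp(−0.04621·16) = 119.355 mg/L
Dose 6 (340 mg at t=60 h): 340·exp(−0.04621·4) = 282.621 mg/L
C(64) = 18.963 + 7.236 + 74.020 + 50.728 + 119.355 + 282.621 = 552.924 mg/L

552.924 mg/L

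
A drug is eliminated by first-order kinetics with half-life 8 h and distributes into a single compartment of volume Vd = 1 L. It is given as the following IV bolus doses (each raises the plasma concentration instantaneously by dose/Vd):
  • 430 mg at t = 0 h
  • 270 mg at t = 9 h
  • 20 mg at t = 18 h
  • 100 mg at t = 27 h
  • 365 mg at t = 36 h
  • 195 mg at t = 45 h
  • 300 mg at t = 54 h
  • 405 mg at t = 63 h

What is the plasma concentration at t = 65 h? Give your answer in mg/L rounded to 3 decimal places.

527.991 mg/L

k = ln 2 / 8 = 0.08664 per h
Dose 1 (430 mg at t=0 h): 430·exp(−0.08664·65) = 1.540 mg/L
Dose 2 (270 mg at t=9 h): 270·exp(−0.08664·56) = 2.109 mg/L
Dose 3 (20 mg at t=18 h): 20·exp(−0.08664·47) = 0.341 mg/L
Dose 4 (100 mg at t=27 h): 100·exp(−0.08664·38) = 3.716 mg/L
Dose 5 (365 mg at t=36 h): 365·exp(−0.08664·29) = 29.584 mg/L
Dose 6 (195 mg at t=45 h): 195·exp(−0.08664·20) = 34.471 mg/L
Dose 7 (300 mg at t=54 h): 300·exp(−0.08664·11) = 115.666 mg/L
Dose 8 (405 mg at t=63 h): 405·exp(−0.08664·2) = 340.563 mg/L
C(65) = 1.540 + 2.109 + 0.341 + 3.716 + 29.584 + 34.471 + 115.666 + 340.563 = 527.991 mg/L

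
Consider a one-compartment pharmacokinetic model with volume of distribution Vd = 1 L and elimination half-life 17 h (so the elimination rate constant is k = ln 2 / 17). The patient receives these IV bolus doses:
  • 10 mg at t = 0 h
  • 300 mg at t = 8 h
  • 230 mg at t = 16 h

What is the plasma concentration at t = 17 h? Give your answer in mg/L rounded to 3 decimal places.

k = ln 2 / 17 = 0.04077 per h
Dose 1 (10 mg at t=0 h): 10·exp(−0.04077·17) = 5.000 mg/L
Dose 2 (300 mg at t=8 h): 300·exp(−0.04077·9) = 207.851 mg/L
Dose 3 (230 mg at t=16 h): 230·exp(−0.04077·1) = 220.811 mg/L
C(17) = 5.000 + 207.851 + 220.811 = 433.662 mg/L

433.662 mg/L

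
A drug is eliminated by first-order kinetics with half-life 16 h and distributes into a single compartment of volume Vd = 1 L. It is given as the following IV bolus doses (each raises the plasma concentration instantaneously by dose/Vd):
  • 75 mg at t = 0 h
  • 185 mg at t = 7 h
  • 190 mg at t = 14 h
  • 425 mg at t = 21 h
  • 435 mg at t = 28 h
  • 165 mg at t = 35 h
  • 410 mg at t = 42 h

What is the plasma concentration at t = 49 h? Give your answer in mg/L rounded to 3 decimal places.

k = ln 2 / 16 = 0.04332 per h
Dose 1 (75 mg at t=0 h): 75·exp(−0.04332·49) = 8.978 mg/L
Dose 2 (185 mg at t=7 h): 185·exp(−0.04332·42) = 29.989 mg/L
Dose 3 (190 mg at t=14 h): 190·exp(−0.04332·35) = 41.711 mg/L
Dose 4 (425 mg at t=21 h): 425·exp(−0.04332·28) = 126.353 mg/L
Dose 5 (435 mg at t=28 h): 435·exp(−0.04332·21) = 175.141 mg/L
Dose 6 (165 mg at t=35 h): 165·exp(−0.04332·14) = 89.967 mg/L
Dose 7 (410 mg at t=42 h): 410·exp(−0.04332·7) = 302.749 mg/L
C(49) = 8.978 + 29.989 + 41.711 + 126.353 + 175.141 + 89.967 + 302.749 = 774.888 mg/L

774.888 mg/L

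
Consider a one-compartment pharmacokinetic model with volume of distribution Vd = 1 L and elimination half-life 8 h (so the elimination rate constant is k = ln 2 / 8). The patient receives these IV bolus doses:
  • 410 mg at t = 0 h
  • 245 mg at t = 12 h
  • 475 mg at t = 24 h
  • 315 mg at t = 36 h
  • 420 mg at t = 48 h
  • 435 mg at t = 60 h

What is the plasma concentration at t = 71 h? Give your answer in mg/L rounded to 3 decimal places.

k = ln 2 / 8 = 0.08664 per h
Dose 1 (410 mg at t=0 h): 410·exp(−0.08664·71) = 0.873 mg/L
Dose 2 (245 mg at t=12 h): 245·exp(−0.08664·59) = 1.476 mg/L
Dose 3 (475 mg at t=24 h): 475·exp(−0.08664·47) = 8.094 mg/L
Dose 4 (315 mg at t=36 h): 315·exp(−0.08664·35) = 15.181 mg/L
Dose 5 (420 mg at t=48 h): 420·exp(−0.08664·23) = 57.252 mg/L
Dose 6 (435 mg at t=60 h): 435·exp(−0.08664·11) = 167.715 mg/L
C(71) = 0.873 + 1.476 + 8.094 + 15.181 + 57.252 + 167.715 = 250.591 mg/L

250.591 mg/L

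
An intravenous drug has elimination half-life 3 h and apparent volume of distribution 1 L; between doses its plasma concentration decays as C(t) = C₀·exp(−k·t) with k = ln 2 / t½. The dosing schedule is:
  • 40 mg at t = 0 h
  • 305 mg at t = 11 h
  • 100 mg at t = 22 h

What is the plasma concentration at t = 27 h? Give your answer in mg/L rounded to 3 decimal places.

39.141 mg/L

k = ln 2 / 3 = 0.23105 per h
Dose 1 (40 mg at t=0 h): 40·exp(−0.23105·27) = 0.078 mg/L
Dose 2 (305 mg at t=11 h): 305·exp(−0.23105·16) = 7.565 mg/L
Dose 3 (100 mg at t=22 h): 100·exp(−0.23105·5) = 31.498 mg/L
C(27) = 0.078 + 7.565 + 31.498 = 39.141 mg/L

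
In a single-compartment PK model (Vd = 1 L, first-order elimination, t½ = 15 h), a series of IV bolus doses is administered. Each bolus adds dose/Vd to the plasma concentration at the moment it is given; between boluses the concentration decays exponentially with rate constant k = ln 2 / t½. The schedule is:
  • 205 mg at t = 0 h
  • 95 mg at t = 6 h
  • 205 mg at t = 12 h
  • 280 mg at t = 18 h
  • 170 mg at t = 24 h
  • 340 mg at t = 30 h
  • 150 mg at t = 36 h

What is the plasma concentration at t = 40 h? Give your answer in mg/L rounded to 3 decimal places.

k = ln 2 / 15 = 0.04621 per h
Dose 1 (205 mg at t=0 h): 205·exp(−0.04621·40) = 32.285 mg/L
Dose 2 (95 mg at t=6 h): 95·exp(−0.04621·34) = 19.742 mg/L
Dose 3 (205 mg at t=12 h): 205·exp(−0.04621·28) = 56.212 mg/L
Dose 4 (280 mg at t=18 h): 280·exp(−0.04621·22) = 101.309 mg/L
Dose 5 (170 mg at t=24 h): 170·exp(−0.04621·16) = 81.162 mg/L
Dose 6 (340 mg at t=30 h): 340·exp(−0.04621·10) = 214.187 mg/L
Dose 7 (150 mg at t=36 h): 150·exp(−0.04621·4) = 124.686 mg/L
C(40) = 32.285 + 19.742 + 56.212 + 101.309 + 81.162 + 214.187 + 124.686 = 629.582 mg/L

629.582 mg/L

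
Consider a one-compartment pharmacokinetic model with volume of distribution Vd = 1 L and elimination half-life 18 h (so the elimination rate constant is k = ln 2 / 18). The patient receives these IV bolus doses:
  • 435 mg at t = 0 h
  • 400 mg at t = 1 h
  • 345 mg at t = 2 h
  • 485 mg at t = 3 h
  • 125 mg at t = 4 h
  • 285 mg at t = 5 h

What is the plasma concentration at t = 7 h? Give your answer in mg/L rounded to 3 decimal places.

k = ln 2 / 18 = 0.03851 per h
Dose 1 (435 mg at t=0 h): 435·exp(−0.03851·7) = 332.217 mg/L
Dose 2 (400 mg at t=1 h): 400·exp(−0.03851·6) = 317.480 mg/L
Dose 3 (345 mg at t=2 h): 345·exp(−0.03851·5) = 284.577 mg/L
Dose 4 (485 mg at t=3 h): 485·exp(−0.03851·4) = 415.763 mg/L
Dose 5 (125 mg at t=4 h): 125·exp(−0.03851·3) = 111.362 mg/L
Dose 6 (285 mg at t=5 h): 285·exp(−0.03851·2) = 263.874 mg/L
C(7) = 332.217 + 317.480 + 284.577 + 415.763 + 111.362 + 263.874 = 1725.274 mg/L

1725.274 mg/L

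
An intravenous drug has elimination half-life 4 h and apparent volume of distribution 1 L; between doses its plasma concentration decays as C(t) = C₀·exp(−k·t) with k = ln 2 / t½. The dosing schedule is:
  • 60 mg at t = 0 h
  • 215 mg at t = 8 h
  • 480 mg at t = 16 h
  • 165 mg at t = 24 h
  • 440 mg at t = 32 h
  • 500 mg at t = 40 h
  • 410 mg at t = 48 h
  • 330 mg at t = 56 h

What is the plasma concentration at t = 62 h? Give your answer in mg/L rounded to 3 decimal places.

166.805 mg/L

k = ln 2 / 4 = 0.17329 per h
Dose 1 (60 mg at t=0 h): 60·exp(−0.17329·62) = 0.001 mg/L
Dose 2 (215 mg at t=8 h): 215·exp(−0.17329·54) = 0.019 mg/L
Dose 3 (480 mg at t=16 h): 480·exp(−0.17329·46) = 0.166 mg/L
Dose 4 (165 mg at t=24 h): 165·exp(−0.17329·38) = 0.228 mg/L
Dose 5 (440 mg at t=32 h): 440·exp(−0.17329·30) = 2.431 mg/L
Dose 6 (500 mg at t=40 h): 500·exp(−0.17329·22) = 11.049 mg/L
Dose 7 (410 mg at t=48 h): 410·exp(−0.17329·14) = 36.239 mg/L
Dose 8 (330 mg at t=56 h): 330·exp(−0.17329·6) = 116.673 mg/L
C(62) = 0.001 + 0.019 + 0.166 + 0.228 + 2.431 + 11.049 + 36.239 + 116.673 = 166.805 mg/L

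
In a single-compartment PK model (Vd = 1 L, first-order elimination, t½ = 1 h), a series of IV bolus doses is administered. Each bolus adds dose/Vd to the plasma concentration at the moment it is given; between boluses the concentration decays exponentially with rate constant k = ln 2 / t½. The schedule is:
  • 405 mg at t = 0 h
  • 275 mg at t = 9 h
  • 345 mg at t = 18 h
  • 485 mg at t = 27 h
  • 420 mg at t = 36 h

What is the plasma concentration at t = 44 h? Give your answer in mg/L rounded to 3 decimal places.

k = ln 2 / 1 = 0.69315 per h
Dose 1 (405 mg at t=0 h): 405·exp(−0.69315·44) = 0.000 mg/L
Dose 2 (275 mg at t=9 h): 275·exp(−0.69315·35) = 0.000 mg/L
Dose 3 (345 mg at t=18 h): 345·exp(−0.69315·26) = 0.000 mg/L
Dose 4 (485 mg at t=27 h): 485·exp(−0.69315·17) = 0.004 mg/L
Dose 5 (420 mg at t=36 h): 420·exp(−0.69315·8) = 1.641 mg/L
C(44) = 0.000 + 0.000 + 0.000 + 0.004 + 1.641 = 1.644 mg/L

1.644 mg/L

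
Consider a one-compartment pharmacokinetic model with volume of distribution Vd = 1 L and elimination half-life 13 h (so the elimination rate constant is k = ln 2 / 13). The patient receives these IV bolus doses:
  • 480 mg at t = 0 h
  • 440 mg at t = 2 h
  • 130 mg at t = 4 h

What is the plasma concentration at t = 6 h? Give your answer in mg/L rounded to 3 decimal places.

820.923 mg/L

k = ln 2 / 13 = 0.05332 per h
Dose 1 (480 mg at t=0 h): 480·exp(−0.05332·6) = 348.581 mg/L
Dose 2 (440 mg at t=2 h): 440·exp(−0.05332·4) = 355.491 mg/L
Dose 3 (130 mg at t=4 h): 130·exp(−0.05332·2) = 116.851 mg/L
C(6) = 348.581 + 355.491 + 116.851 = 820.923 mg/L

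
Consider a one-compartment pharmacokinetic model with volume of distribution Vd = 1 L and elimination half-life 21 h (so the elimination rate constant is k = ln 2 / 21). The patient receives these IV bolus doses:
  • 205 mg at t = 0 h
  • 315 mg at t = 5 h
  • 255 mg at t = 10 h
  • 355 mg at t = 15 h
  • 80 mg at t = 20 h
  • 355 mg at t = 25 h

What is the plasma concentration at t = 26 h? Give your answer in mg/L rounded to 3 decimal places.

1050.799 mg/L

k = ln 2 / 21 = 0.03301 per h
Dose 1 (205 mg at t=0 h): 205·exp(−0.03301·26) = 86.906 mg/L
Dose 2 (315 mg at t=5 h): 315·exp(−0.03301·21) = 157.500 mg/L
Dose 3 (255 mg at t=10 h): 255·exp(−0.03301·16) = 150.378 mg/L
Dose 4 (355 mg at t=15 h): 355·exp(−0.03301·11) = 246.914 mg/L
Dose 5 (80 mg at t=20 h): 80·exp(−0.03301·6) = 65.627 mg/L
Dose 6 (355 mg at t=25 h): 355·exp(−0.03301·1) = 343.474 mg/L
C(26) = 86.906 + 157.500 + 150.378 + 246.914 + 65.627 + 343.474 = 1050.799 mg/L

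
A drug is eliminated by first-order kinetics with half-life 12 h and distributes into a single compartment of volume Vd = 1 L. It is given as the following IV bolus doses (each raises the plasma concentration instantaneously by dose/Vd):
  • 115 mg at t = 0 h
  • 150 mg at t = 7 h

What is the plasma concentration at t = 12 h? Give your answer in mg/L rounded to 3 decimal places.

k = ln 2 / 12 = 0.05776 per h
Dose 1 (115 mg at t=0 h): 115·exp(−0.05776·12) = 57.500 mg/L
Dose 2 (150 mg at t=7 h): 150·exp(−0.05776·5) = 112.373 mg/L
C(12) = 57.500 + 112.373 = 169.873 mg/L

169.873 mg/L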